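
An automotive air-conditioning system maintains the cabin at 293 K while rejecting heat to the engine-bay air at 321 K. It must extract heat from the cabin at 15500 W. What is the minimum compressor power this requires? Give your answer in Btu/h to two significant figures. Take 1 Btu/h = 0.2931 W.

5100 Btu/h

The reservoir spacing is ΔT = 321 − 293 = 28.00 K.
COP_Carnot = T_C/ΔT = 293.00/28.00 = 10.46.
Ẇ_min = Q̇/COP_Carnot = 15500/10.46 = 1481 W = 5054 Btu/h.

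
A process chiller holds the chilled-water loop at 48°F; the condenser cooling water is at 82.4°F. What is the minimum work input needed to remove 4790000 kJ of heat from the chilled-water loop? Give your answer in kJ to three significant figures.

325000 kJ

In absolute terms T_C = 282.04 K and T_H = 301.15 K, so ΔT = 19.11 K.
The reversible limit is COP_R = T_C/ΔT = 14.76, so W_min = Q_C/COP = Q_C·ΔT/T_C.
W_min = 4790000 × 19.11/282.04 = 324600 kJ.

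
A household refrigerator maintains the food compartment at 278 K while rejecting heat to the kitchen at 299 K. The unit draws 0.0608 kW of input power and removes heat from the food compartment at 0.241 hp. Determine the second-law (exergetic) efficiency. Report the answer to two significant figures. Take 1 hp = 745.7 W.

Converting, Q̇_C = 0.2410 hp = 0.1797 kW, so COP_actual = Q̇_C/Ẇ = 0.1797/0.06080 = 2.956.
The reservoir spacing is ΔT = 299 − 278 = 21.00 K.
COP_Carnot = T_C/ΔT = 278.00/21.00 = 13.24.
η_II = COP_actual/COP_Carnot = 2.956/13.24 = 0.2233.

0.22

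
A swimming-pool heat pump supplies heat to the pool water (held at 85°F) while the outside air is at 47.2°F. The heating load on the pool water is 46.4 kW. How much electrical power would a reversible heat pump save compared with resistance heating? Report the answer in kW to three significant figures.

In absolute terms T_C = 281.59 K and T_H = 302.59 K, so ΔT = 21.00 K.
COP_Carnot = T_H/ΔT = 302.59/21.00 = 14.41.
Resistance heating needs Ẇ_res = Q̇_H = 46.40 kW; the reversible heat pump needs only Ẇ_hp = Q̇_H/COP = 3.220 kW.
Saving = 46.40 − 3.220 = 43.18 kW.

43.2 kW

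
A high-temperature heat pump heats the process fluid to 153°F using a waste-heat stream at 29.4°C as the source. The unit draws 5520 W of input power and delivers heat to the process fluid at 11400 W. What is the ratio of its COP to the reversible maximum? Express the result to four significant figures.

COP_actual = Q̇_H/Ẇ = 11400/5520 = 2.065.
In absolute terms T_C = 302.55 K and T_H = 340.37 K, so ΔT = 37.82 K.
COP_Carnot = T_H/ΔT = 340.37/37.82 = 8.999.
η_II = COP_actual/COP_Carnot = 2.065/8.999 = 0.2295.

0.2295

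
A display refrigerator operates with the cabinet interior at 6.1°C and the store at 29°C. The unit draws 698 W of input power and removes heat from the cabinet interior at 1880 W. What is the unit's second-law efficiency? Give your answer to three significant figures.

0.221

COP_actual = Q̇_C/Ẇ = 1880/698.0 = 2.693.
In absolute terms T_C = 279.25 K and T_H = 302.15 K, so ΔT = 22.90 K.
COP_Carnot = T_C/ΔT = 279.25/22.90 = 12.19.
η_II = COP_actual/COP_Carnot = 2.693/12.19 = 0.2209.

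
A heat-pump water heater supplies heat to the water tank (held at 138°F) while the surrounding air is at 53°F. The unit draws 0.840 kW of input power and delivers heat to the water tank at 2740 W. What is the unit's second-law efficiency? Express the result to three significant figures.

Converting, Q̇_H = 2740 W = 2.740 kW, so COP_actual = Q̇_H/Ẇ = 2.740/0.8400 = 3.262.
In absolute terms T_C = 284.82 K and T_H = 332.04 K, so ΔT = 47.22 K.
COP_Carnot = T_H/ΔT = 332.04/47.22 = 7.031.
η_II = COP_actual/COP_Carnot = 3.262/7.031 = 0.4639.

0.464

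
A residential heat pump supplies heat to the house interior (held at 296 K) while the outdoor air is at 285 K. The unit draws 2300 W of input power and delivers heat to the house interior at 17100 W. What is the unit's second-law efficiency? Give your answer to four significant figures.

0.2763

COP_actual = Q̇_H/Ẇ = 17100/2300 = 7.435.
The reservoir spacing is ΔT = 296 − 285 = 11.00 K.
COP_Carnot = T_H/ΔT = 296.00/11.00 = 26.91.
η_II = COP_actual/COP_Carnot = 7.435/26.91 = 0.2763.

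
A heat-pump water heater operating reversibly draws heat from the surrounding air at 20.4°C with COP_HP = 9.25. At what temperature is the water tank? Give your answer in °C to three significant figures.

56.0 °C

COP_HP = T_H/(T_H − T_C) rearranges to T_H = COP·T_C/(COP − 1).
With T_C = 293.55 K, T_H = 9.25 × 293.55/8.250 = 329.13 K.
Converting, 329.13 K = 55.98°C.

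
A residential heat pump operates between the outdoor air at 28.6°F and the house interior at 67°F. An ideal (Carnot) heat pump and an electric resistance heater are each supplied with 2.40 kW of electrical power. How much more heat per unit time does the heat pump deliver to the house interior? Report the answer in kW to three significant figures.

In absolute terms T_C = 271.26 K and T_H = 292.59 K, so ΔT = 21.33 K.
COP_Carnot = T_H/ΔT = 292.59/21.33 = 13.72.
The heat pump delivers Q̇_H = COP × Ẇ = 32.92 kW; the resistance heater delivers Ẇ = 2.400 kW.
Extra = (COP − 1)·Ẇ = 30.52 kW.

30.5 kW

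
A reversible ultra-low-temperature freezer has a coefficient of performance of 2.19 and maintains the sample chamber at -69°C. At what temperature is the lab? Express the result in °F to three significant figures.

COP_R = T_C/(T_H − T_C) gives T_H − T_C = T_C/COP.
With T_C = 204.15 K, T_H = 204.15 × (1 + 1/2.19) = 297.37 K.
Converting, 297.37 K = 75.59°F.

75.6 °F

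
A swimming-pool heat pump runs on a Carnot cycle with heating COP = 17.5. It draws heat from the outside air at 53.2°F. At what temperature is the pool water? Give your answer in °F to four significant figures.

COP_HP = T_H/(T_H − T_C) rearranges to T_H = COP·T_C/(COP − 1).
With T_C = 284.93 K, T_H = 17.5 × 284.93/16.50 = 302.20 K.
Converting, 302.20 K = 84.28°F.

84.28 °F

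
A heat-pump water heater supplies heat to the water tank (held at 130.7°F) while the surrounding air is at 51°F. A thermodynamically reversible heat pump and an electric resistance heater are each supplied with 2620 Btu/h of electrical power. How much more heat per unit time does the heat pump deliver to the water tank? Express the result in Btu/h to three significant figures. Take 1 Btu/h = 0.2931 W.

In absolute terms T_C = 283.71 K and T_H = 327.98 K, so ΔT = 44.28 K.
COP_Carnot = T_H/ΔT = 327.98/44.28 = 7.407.
The heat pump delivers Q̇_H = COP × Ẇ = 19410 Btu/h; the resistance heater delivers Ẇ = 2620 Btu/h.
Extra = (COP − 1)·Ẇ = 16790 Btu/h.

16800 Btu/h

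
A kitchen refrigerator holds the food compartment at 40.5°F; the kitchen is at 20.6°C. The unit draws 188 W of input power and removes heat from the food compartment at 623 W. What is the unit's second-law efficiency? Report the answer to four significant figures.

COP_actual = Q̇_C/Ẇ = 623.0/188.0 = 3.314.
In absolute terms T_C = 277.87 K and T_H = 293.75 K, so ΔT = 15.88 K.
COP_Carnot = T_C/ΔT = 277.87/15.88 = 17.50.
η_II = COP_actual/COP_Carnot = 3.314/17.50 = 0.1894.

0.1894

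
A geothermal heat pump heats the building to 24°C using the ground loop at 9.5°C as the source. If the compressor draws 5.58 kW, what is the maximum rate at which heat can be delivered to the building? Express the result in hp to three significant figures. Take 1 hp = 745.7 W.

153 hp

In absolute terms T_C = 282.65 K and T_H = 297.15 K, so ΔT = 14.50 K.
COP_Carnot = T_H/ΔT = 297.15/14.50 = 20.49.
Q̇_max = COP_Carnot × Ẇ = 20.49 × 5.580 kW = 114.4 kW = 153.3 hp.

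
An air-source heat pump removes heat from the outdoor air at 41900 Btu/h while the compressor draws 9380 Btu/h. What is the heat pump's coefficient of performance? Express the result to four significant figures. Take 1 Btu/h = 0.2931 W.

The first law gives Q̇_H = Q̇_C + Ẇ, so the three rates are Q̇_C = 41900, Q̇_H = 51280, Ẇ = 9380 Btu/h.
COP_HP = Q̇_H/Ẇ = 51280/9380 = 5.467.

5.467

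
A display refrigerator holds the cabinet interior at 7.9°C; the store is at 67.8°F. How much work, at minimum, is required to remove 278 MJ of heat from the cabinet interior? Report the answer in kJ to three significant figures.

In absolute terms T_C = 281.05 K and T_H = 293.04 K, so ΔT = 11.99 K.
The reversible limit is COP_R = T_C/ΔT = 23.44, so W_min = Q_C/COP = Q_C·ΔT/T_C.
W_min = 278.0 × 11.99/281.05 = 11.86 MJ = 11860 kJ.

11900 kJ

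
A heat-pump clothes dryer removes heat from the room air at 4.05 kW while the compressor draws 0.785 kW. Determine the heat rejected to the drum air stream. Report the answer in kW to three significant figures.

4.84 kW

For a cyclic device the first law requires Q̇_H = Q̇_C + Ẇ.
Q̇_H = Q̇_C + Ẇ = 4.835 kW.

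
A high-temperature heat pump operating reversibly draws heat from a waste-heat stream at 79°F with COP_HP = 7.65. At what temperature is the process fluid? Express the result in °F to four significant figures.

COP_HP = T_H/(T_H − T_C) rearranges to T_H = COP·T_C/(COP − 1).
With T_C = 299.26 K, T_H = 7.65 × 299.26/6.650 = 344.26 K.
Converting, 344.26 K = 160.00°F.

160.0 °F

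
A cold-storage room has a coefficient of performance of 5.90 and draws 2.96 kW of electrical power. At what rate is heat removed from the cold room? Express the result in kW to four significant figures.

Q̇_C = COP × Ẇ = 5.90 × 2.960 = 17.46 kW.

17.46 kW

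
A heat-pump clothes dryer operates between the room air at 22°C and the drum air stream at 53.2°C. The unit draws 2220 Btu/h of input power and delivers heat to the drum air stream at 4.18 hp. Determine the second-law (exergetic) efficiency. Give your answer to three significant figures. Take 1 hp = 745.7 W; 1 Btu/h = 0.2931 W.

0.458

Converting, Q̇_H = 4.180 hp = 10630 Btu/h, so COP_actual = Q̇_H/Ẇ = 10630/2220 = 4.790.
In absolute terms T_C = 295.15 K and T_H = 326.35 K, so ΔT = 31.20 K.
COP_Carnot = T_H/ΔT = 326.35/31.20 = 10.46.
η_II = COP_actual/COP_Carnot = 4.790/10.46 = 0.4580.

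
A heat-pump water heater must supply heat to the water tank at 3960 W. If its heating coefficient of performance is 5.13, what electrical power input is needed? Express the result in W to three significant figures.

772 W

Ẇ = Q̇_H/COP_HP = 3960/5.13 = 771.9 W.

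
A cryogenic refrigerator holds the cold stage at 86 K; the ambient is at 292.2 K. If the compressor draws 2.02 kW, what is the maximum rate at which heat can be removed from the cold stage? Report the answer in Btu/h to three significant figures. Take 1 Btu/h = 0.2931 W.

The reservoir spacing is ΔT = 292.2 − 86 = 206.2 K.
COP_Carnot = T_C/ΔT = 86.00/206.2 = 0.4171.
Q̇_max = COP_Carnot × Ẇ = 0.4171 × 2.020 kW = 0.8425 kW = 2874 Btu/h.

2870 Btu/h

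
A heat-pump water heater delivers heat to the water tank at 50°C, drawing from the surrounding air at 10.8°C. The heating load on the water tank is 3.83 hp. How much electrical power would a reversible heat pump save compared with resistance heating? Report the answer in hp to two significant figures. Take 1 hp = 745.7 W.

In absolute terms T_C = 283.95 K and T_H = 323.15 K, so ΔT = 39.20 K.
COP_Carnot = T_H/ΔT = 323.15/39.20 = 8.244.
Resistance heating needs Ẇ_res = Q̇_H = 3.830 hp; the reversible heat pump needs only Ẇ_hp = Q̇_H/COP = 0.4646 hp.
Saving = 3.830 − 0.4646 = 3.365 hp.

3.4 hp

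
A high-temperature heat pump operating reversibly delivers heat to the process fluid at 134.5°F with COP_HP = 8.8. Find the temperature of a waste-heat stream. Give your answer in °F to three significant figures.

67.0 °F

COP_HP = T_H/(T_H − T_C) gives T_H − T_C = T_H/COP.
With T_H = 330.09 K, T_C = 330.09 × (1 − 1/8.8) = 292.58 K.
Converting, 292.58 K = 66.98°F.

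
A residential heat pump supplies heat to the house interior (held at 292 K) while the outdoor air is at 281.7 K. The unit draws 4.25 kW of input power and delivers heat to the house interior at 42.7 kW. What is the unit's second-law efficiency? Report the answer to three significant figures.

0.354

COP_actual = Q̇_H/Ẇ = 42.70/4.250 = 10.05.
The reservoir spacing is ΔT = 292 − 281.7 = 10.30 K.
COP_Carnot = T_H/ΔT = 292.00/10.30 = 28.35.
η_II = COP_actual/COP_Carnot = 10.05/28.35 = 0.3544.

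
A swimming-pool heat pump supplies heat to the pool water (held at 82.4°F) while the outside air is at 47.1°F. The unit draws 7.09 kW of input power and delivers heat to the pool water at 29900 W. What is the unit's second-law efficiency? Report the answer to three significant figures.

0.275

Converting, Q̇_H = 29900 W = 29.90 kW, so COP_actual = Q̇_H/Ẇ = 29.90/7.090 = 4.217.
In absolute terms T_C = 281.54 K and T_H = 301.15 K, so ΔT = 19.61 K.
COP_Carnot = T_H/ΔT = 301.15/19.61 = 15.36.
η_II = COP_actual/COP_Carnot = 4.217/15.36 = 0.2746.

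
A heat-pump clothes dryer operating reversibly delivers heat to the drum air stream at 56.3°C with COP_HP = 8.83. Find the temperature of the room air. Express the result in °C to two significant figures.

19 °C

COP_HP = T_H/(T_H − T_C) gives T_H − T_C = T_H/COP.
With T_H = 329.45 K, T_C = 329.45 × (1 − 1/8.83) = 292.14 K.
Converting, 292.14 K = 18.99°C.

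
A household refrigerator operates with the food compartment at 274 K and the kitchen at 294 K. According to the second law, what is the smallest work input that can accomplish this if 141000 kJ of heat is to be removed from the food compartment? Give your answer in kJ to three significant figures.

10300 kJ

The reservoir spacing is ΔT = 294 − 274 = 20.00 K.
The reversible limit is COP_R = T_C/ΔT = 13.70, so W_min = Q_C/COP = Q_C·ΔT/T_C.
W_min = 141000 × 20.00/274.00 = 10290 kJ.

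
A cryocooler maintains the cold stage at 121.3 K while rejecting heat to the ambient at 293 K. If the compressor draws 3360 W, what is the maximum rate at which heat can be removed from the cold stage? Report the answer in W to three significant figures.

The reservoir spacing is ΔT = 293 − 121.3 = 171.7 K.
COP_Carnot = T_C/ΔT = 121.30/171.7 = 0.7065.
Q̇_max = COP_Carnot × Ẇ = 0.7065 × 3360 W = 2374 W.

2370 W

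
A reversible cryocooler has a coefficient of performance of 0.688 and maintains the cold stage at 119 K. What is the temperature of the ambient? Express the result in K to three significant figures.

292 K

COP_R = T_C/(T_H − T_C) gives T_H − T_C = T_C/COP.
With T_C = 119.00 K, T_H = 119.00 × (1 + 1/0.688) = 291.97 K.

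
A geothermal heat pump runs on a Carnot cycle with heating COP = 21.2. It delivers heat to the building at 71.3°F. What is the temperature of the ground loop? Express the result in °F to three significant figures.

46.3 °F

COP_HP = T_H/(T_H − T_C) gives T_H − T_C = T_H/COP.
With T_H = 294.98 K, T_C = 294.98 × (1 − 1/21.2) = 281.07 K.
Converting, 281.07 K = 46.25°F.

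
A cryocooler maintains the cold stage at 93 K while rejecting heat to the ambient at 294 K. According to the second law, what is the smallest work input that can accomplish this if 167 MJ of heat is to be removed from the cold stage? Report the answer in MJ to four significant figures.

The reservoir spacing is ΔT = 294 − 93 = 201.0 K.
The reversible limit is COP_R = T_C/ΔT = 0.4627, so W_min = Q_C/COP = Q_C·ΔT/T_C.
W_min = 167.0 × 201.0/93.00 = 360.9 MJ.

360.9 MJ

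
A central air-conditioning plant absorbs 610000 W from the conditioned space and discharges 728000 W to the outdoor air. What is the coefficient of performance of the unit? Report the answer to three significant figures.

The first law gives Q̇_H = Q̇_C + Ẇ, so the three rates are Q̇_C = 610000, Q̇_H = 728000, Ẇ = 118000 W.
COP_R = Q̇_C/Ẇ = 610000/118000 = 5.169.

5.17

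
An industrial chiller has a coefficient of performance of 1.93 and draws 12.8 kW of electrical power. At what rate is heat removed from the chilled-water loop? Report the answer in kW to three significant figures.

24.7 kW

Q̇_C = COP × Ẇ = 1.93 × 12.80 = 24.70 kW.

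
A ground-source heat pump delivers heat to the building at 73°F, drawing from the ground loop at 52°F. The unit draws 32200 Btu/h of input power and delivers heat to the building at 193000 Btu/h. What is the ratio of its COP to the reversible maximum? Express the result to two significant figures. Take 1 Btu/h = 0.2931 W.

COP_actual = Q̇_H/Ẇ = 193000/32200 = 5.994.
In absolute terms T_C = 284.26 K and T_H = 295.93 K, so ΔT = 11.67 K.
COP_Carnot = T_H/ΔT = 295.93/11.67 = 25.37.
η_II = COP_actual/COP_Carnot = 5.994/25.37 = 0.2363.

0.24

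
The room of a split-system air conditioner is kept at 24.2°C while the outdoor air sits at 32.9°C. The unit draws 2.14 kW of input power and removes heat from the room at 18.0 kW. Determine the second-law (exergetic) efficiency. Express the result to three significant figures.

COP_actual = Q̇_C/Ẇ = 18.00/2.140 = 8.411.
In absolute terms T_C = 297.35 K and T_H = 306.05 K, so ΔT = 8.700 K.
COP_Carnot = T_C/ΔT = 297.35/8.700 = 34.18.
η_II = COP_actual/COP_Carnot = 8.411/34.18 = 0.2461.

0.246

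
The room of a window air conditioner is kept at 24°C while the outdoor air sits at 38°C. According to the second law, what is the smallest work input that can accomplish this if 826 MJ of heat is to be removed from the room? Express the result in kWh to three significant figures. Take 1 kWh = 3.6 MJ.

10.8 kWh

In absolute terms T_C = 297.15 K and T_H = 311.15 K, so ΔT = 14.00 K.
The reversible limit is COP_R = T_C/ΔT = 21.23, so W_min = Q_C/COP = Q_C·ΔT/T_C.
W_min = 826.0 × 14.00/297.15 = 38.92 MJ = 10.81 kWh.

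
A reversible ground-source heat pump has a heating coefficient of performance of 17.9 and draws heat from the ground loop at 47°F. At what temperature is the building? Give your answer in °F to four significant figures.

76.98 °F

COP_HP = T_H/(T_H − T_C) rearranges to T_H = COP·T_C/(COP − 1).
With T_C = 281.48 K, T_H = 17.9 × 281.48/16.90 = 298.14 K.
Converting, 298.14 K = 76.98°F.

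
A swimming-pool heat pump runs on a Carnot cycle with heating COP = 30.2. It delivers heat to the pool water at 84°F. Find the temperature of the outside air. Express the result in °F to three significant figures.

66.0 °F

COP_HP = T_H/(T_H − T_C) gives T_H − T_C = T_H/COP.
With T_H = 302.04 K, T_C = 302.04 × (1 − 1/30.2) = 292.04 K.
Converting, 292.04 K = 66.00°F.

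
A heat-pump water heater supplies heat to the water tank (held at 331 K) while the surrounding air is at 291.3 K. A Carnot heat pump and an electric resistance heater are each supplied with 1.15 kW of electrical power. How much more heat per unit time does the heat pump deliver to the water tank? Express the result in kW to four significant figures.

8.438 kW

The reservoir spacing is ΔT = 331 − 291.3 = 39.70 K.
COP_Carnot = T_H/ΔT = 331.00/39.70 = 8.338.
The heat pump delivers Q̇_H = COP × Ẇ = 9.588 kW; the resistance heater delivers Ẇ = 1.150 kW.
Extra = (COP − 1)·Ẇ = 8.438 kW.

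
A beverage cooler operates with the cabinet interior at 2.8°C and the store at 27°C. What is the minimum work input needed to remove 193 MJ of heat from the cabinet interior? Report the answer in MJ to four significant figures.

In absolute terms T_C = 275.95 K and T_H = 300.15 K, so ΔT = 24.20 K.
The reversible limit is COP_R = T_C/ΔT = 11.40, so W_min = Q_C/COP = Q_C·ΔT/T_C.
W_min = 193.0 × 24.20/275.95 = 16.93 MJ.

16.93 MJ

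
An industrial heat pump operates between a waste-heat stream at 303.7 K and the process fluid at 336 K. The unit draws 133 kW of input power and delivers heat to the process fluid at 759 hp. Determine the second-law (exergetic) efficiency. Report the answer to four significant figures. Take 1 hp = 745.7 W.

0.4091

Converting, Q̇_H = 759.0 hp = 566.0 kW, so COP_actual = Q̇_H/Ẇ = 566.0/133.0 = 4.256.
The reservoir spacing is ΔT = 336 − 303.7 = 32.30 K.
COP_Carnot = T_H/ΔT = 336.00/32.30 = 10.40.
η_II = COP_actual/COP_Carnot = 4.256/10.40 = 0.4091.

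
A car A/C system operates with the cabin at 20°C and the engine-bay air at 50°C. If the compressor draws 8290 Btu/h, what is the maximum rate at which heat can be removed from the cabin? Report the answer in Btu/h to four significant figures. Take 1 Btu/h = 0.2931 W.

In absolute terms T_C = 293.15 K and T_H = 323.15 K, so ΔT = 30.00 K.
COP_Carnot = T_C/ΔT = 293.15/30.00 = 9.772.
Q̇_max = COP_Carnot × Ẇ = 9.772 × 8290 Btu/h = 81010 Btu/h.

81010 Btu/h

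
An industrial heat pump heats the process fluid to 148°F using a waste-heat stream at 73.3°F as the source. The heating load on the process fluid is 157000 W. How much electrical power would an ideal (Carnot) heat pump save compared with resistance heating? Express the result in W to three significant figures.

In absolute terms T_C = 296.09 K and T_H = 337.59 K, so ΔT = 41.50 K.
COP_Carnot = T_H/ΔT = 337.59/41.50 = 8.135.
Resistance heating needs Ẇ_res = Q̇_H = 157000 W; the reversible heat pump needs only Ẇ_hp = Q̇_H/COP = 19300 W.
Saving = 157000 − 19300 = 137700 W.

138000 W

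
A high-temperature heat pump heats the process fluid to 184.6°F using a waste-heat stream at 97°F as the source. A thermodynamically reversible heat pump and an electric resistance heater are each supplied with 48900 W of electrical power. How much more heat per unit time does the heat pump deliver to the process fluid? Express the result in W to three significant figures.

311000 W

In absolute terms T_C = 309.26 K and T_H = 357.93 K, so ΔT = 48.67 K.
COP_Carnot = T_H/ΔT = 357.93/48.67 = 7.355.
The heat pump delivers Q̇_H = COP × Ẇ = 359600 W; the resistance heater delivers Ẇ = 48900 W.
Extra = (COP − 1)·Ẇ = 310700 W.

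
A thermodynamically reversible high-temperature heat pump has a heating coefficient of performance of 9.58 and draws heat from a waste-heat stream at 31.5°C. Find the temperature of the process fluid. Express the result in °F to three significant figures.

153 °F

COP_HP = T_H/(T_H − T_C) rearranges to T_H = COP·T_C/(COP − 1).
With T_C = 304.65 K, T_H = 9.58 × 304.65/8.580 = 340.16 K.
Converting, 340.16 K = 152.61°F.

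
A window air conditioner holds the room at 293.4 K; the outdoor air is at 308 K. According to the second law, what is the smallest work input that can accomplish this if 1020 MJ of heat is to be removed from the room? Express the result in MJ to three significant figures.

The reservoir spacing is ΔT = 308 − 293.4 = 14.60 K.
The reversible limit is COP_R = T_C/ΔT = 20.10, so W_min = Q_C/COP = Q_C·ΔT/T_C.
W_min = 1020 × 14.60/293.40 = 50.76 MJ.

50.8 MJ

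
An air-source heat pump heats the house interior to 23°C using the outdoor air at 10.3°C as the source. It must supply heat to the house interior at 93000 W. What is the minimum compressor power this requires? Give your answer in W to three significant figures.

3990 W

In absolute terms T_C = 283.45 K and T_H = 296.15 K, so ΔT = 12.70 K.
COP_Carnot = T_H/ΔT = 296.15/12.70 = 23.32.
Ẇ_min = Q̇/COP_Carnot = 93000/23.32 = 3988 W.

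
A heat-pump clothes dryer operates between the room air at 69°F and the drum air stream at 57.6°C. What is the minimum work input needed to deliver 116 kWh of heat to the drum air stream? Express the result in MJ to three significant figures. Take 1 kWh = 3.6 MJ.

In absolute terms T_C = 293.71 K and T_H = 330.75 K, so ΔT = 37.04 K.
The reversible limit is COP_HP = T_H/ΔT = 8.928, so W_min = Q_H/COP = Q_H·ΔT/T_H.
W_min = 116.0 × 37.04/330.75 = 12.99 kWh = 46.77 MJ.

46.8 MJ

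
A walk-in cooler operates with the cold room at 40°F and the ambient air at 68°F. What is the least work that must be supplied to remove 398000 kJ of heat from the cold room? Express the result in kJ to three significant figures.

22300 kJ

In absolute terms T_C = 277.59 K and T_H = 293.15 K, so ΔT = 15.56 K.
The reversible limit is COP_R = T_C/ΔT = 17.85, so W_min = Q_C/COP = Q_C·ΔT/T_C.
W_min = 398000 × 15.56/277.59 = 22300 kJ.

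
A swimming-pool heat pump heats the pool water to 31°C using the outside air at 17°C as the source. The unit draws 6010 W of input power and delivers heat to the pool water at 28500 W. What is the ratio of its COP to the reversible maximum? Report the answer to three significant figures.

COP_actual = Q̇_H/Ẇ = 28500/6010 = 4.742.
In absolute terms T_C = 290.15 K and T_H = 304.15 K, so ΔT = 14.00 K.
COP_Carnot = T_H/ΔT = 304.15/14.00 = 21.73.
η_II = COP_actual/COP_Carnot = 4.742/21.73 = 0.2183.

0.218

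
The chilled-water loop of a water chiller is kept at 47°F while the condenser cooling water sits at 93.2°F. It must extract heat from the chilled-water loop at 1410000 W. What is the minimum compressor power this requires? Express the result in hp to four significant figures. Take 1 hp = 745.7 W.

In absolute terms T_C = 281.48 K and T_H = 307.15 K, so ΔT = 25.67 K.
COP_Carnot = T_C/ΔT = 281.48/25.67 = 10.97.
Ẇ_min = Q̇/COP_Carnot = 1410000/10.97 = 128600 W = 172.4 hp.

172.4 hp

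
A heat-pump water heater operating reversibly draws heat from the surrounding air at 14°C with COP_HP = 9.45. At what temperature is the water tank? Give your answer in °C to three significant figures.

COP_HP = T_H/(T_H − T_C) rearranges to T_H = COP·T_C/(COP − 1).
With T_C = 287.15 K, T_H = 9.45 × 287.15/8.450 = 321.13 K.
Converting, 321.13 K = 47.98°C.

48.0 °C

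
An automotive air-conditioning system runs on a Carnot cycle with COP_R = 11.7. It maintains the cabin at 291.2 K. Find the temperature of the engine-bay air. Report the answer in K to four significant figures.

316.1 K

COP_R = T_C/(T_H − T_C) gives T_H − T_C = T_C/COP.
With T_C = 291.20 K, T_H = 291.20 × (1 + 1/11.7) = 316.09 K.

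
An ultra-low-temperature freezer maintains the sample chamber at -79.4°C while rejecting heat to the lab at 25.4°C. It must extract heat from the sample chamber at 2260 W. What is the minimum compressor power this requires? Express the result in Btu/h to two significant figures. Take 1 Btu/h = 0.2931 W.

4200 Btu/h

In absolute terms T_C = 193.75 K and T_H = 298.55 K, so ΔT = 104.8 K.
COP_Carnot = T_C/ΔT = 193.75/104.8 = 1.849.
Ẇ_min = Q̇/COP_Carnot = 2260/1.849 = 1222 W = 4171 Btu/h.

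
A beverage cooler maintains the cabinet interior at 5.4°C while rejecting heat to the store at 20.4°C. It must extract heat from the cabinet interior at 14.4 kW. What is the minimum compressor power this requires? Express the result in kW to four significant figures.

In absolute terms T_C = 278.55 K and T_H = 293.55 K, so ΔT = 15.00 K.
COP_Carnot = T_C/ΔT = 278.55/15.00 = 18.57.
Ẇ_min = Q̇/COP_Carnot = 14.40/18.57 = 0.7754 kW.

0.7754 kW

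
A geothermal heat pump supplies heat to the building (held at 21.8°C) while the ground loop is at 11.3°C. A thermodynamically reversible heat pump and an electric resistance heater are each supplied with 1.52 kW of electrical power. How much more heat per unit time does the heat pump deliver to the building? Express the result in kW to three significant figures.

In absolute terms T_C = 284.45 K and T_H = 294.95 K, so ΔT = 10.50 K.
COP_Carnot = T_H/ΔT = 294.95/10.50 = 28.09.
The heat pump delivers Q̇_H = COP × Ẇ = 42.70 kW; the resistance heater delivers Ẇ = 1.520 kW.
Extra = (COP − 1)·Ẇ = 41.18 kW.

41.2 kW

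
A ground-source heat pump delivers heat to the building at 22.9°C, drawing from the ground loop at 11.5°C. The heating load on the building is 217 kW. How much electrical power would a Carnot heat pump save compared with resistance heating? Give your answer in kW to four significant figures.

In absolute terms T_C = 284.65 K and T_H = 296.05 K, so ΔT = 11.40 K.
COP_Carnot = T_H/ΔT = 296.05/11.40 = 25.97.
Resistance heating needs Ẇ_res = Q̇_H = 217.0 kW; the reversible heat pump needs only Ẇ_hp = Q̇_H/COP = 8.356 kW.
Saving = 217.0 − 8.356 = 208.6 kW.

208.6 kW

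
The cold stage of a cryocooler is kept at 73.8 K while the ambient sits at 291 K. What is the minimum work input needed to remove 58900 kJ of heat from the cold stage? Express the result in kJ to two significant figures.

The reservoir spacing is ΔT = 291 − 73.8 = 217.2 K.
The reversible limit is COP_R = T_C/ΔT = 0.3398, so W_min = Q_C/COP = Q_C·ΔT/T_C.
W_min = 58900 × 217.2/73.80 = 173300 kJ.

170000 kJ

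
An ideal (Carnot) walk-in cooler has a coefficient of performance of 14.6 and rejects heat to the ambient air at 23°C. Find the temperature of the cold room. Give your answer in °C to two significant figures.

4.0 °C

For a Carnot refrigerator COP_R = T_C/(T_H − T_C), so T_C = COP·T_H/(1 + COP).
With T_H = 296.15 K, T_C = 14.6 × 296.15/15.60 = 277.17 K.
Converting, 277.17 K = 4.02°C.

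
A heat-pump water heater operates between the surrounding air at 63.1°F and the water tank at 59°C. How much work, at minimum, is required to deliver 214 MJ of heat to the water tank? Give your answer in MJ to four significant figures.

In absolute terms T_C = 290.43 K and T_H = 332.15 K, so ΔT = 41.72 K.
The reversible limit is COP_HP = T_H/ΔT = 7.961, so W_min = Q_H/COP = Q_H·ΔT/T_H.
W_min = 214.0 × 41.72/332.15 = 26.88 MJ.

26.88 MJ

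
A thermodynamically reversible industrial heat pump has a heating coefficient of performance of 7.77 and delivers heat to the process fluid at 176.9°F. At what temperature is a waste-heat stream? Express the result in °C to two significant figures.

COP_HP = T_H/(T_H − T_C) gives T_H − T_C = T_H/COP.
With T_H = 353.65 K, T_C = 353.65 × (1 − 1/7.77) = 308.14 K.
Converting, 308.14 K = 34.99°C.

35 °C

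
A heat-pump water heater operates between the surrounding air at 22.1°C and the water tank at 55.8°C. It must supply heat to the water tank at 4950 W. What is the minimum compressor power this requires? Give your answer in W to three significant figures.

In absolute terms T_C = 295.25 K and T_H = 328.95 K, so ΔT = 33.70 K.
COP_Carnot = T_H/ΔT = 328.95/33.70 = 9.761.
Ẇ_min = Q̇/COP_Carnot = 4950/9.761 = 507.1 W.

507 W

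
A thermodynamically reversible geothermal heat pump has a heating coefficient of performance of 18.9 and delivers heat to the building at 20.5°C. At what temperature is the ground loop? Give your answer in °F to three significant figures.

40.9 °F

COP_HP = T_H/(T_H − T_C) gives T_H − T_C = T_H/COP.
With T_H = 293.65 K, T_C = 293.65 × (1 − 1/18.9) = 278.11 K.
Converting, 278.11 K = 40.93°F.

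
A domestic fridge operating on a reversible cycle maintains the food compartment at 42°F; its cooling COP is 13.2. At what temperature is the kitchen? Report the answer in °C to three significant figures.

COP_R = T_C/(T_H − T_C) gives T_H − T_C = T_C/COP.
With T_C = 278.71 K, T_H = 278.71 × (1 + 1/13.2) = 299.82 K.
Converting, 299.82 K = 26.67°C.

26.7 °C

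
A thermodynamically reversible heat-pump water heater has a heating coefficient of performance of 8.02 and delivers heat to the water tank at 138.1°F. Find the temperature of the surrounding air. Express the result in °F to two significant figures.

64 °F

COP_HP = T_H/(T_H − T_C) gives T_H − T_C = T_H/COP.
With T_H = 332.09 K, T_C = 332.09 × (1 − 1/8.02) = 290.69 K.
Converting, 290.69 K = 63.57°F.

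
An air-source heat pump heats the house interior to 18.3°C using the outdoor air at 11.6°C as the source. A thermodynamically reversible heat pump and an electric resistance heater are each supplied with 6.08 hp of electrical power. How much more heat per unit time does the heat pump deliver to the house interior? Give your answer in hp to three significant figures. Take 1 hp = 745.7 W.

258 hp

In absolute terms T_C = 284.75 K and T_H = 291.45 K, so ΔT = 6.700 K.
COP_Carnot = T_H/ΔT = 291.45/6.700 = 43.50.
The heat pump delivers Q̇_H = COP × Ẇ = 264.5 hp; the resistance heater delivers Ẇ = 6.080 hp.
Extra = (COP − 1)·Ẇ = 258.4 hp.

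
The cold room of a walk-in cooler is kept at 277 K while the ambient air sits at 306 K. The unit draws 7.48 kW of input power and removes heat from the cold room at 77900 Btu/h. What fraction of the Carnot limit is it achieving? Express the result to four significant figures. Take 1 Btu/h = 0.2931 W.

Converting, Q̇_C = 77900 Btu/h = 22.83 kW, so COP_actual = Q̇_C/Ẇ = 22.83/7.480 = 3.052.
The reservoir spacing is ΔT = 306 − 277 = 29.00 K.
COP_Carnot = T_C/ΔT = 277.00/29.00 = 9.552.
η_II = COP_actual/COP_Carnot = 3.052/9.552 = 0.3196.

0.3196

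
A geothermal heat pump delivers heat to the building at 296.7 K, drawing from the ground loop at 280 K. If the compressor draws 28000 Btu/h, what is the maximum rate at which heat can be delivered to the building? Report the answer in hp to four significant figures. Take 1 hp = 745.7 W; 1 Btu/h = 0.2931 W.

195.5 hp

The reservoir spacing is ΔT = 296.7 − 280 = 16.70 K.
COP_Carnot = T_H/ΔT = 296.70/16.70 = 17.77.
Q̇_max = COP_Carnot × Ẇ = 17.77 × 28000 Btu/h = 497500 Btu/h = 195.5 hp.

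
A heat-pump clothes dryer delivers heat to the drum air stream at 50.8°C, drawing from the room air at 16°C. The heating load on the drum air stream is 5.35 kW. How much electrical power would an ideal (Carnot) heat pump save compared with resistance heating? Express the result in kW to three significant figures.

4.78 kW

In absolute terms T_C = 289.15 K and T_H = 323.95 K, so ΔT = 34.80 K.
COP_Carnot = T_H/ΔT = 323.95/34.80 = 9.309.
Resistance heating needs Ẇ_res = Q̇_H = 5.350 kW; the reversible heat pump needs only Ẇ_hp = Q̇_H/COP = 0.5747 kW.
Saving = 5.350 − 0.5747 = 4.775 kW.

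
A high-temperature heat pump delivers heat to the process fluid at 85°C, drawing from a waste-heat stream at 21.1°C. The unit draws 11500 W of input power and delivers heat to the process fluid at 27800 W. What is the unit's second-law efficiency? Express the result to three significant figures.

COP_actual = Q̇_H/Ẇ = 27800/11500 = 2.417.
In absolute terms T_C = 294.25 K and T_H = 358.15 K, so ΔT = 63.90 K.
COP_Carnot = T_H/ΔT = 358.15/63.90 = 5.605.
η_II = COP_actual/COP_Carnot = 2.417/5.605 = 0.4313.

0.431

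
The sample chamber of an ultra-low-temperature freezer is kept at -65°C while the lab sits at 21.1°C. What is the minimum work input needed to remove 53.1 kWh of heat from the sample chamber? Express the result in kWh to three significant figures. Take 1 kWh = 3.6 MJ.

22.0 kWh

In absolute terms T_C = 208.15 K and T_H = 294.25 K, so ΔT = 86.10 K.
The reversible limit is COP_R = T_C/ΔT = 2.418, so W_min = Q_C/COP = Q_C·ΔT/T_C.
W_min = 53.10 × 86.10/208.15 = 21.96 kWh.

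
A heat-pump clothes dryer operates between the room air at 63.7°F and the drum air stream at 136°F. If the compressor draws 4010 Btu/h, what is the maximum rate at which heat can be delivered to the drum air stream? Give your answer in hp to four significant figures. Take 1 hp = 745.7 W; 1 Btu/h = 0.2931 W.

12.99 hp

In absolute terms T_C = 290.76 K and T_H = 330.93 K, so ΔT = 40.17 K.
COP_Carnot = T_H/ΔT = 330.93/40.17 = 8.239.
Q̇_max = COP_Carnot × Ẇ = 8.239 × 4010 Btu/h = 33040 Btu/h = 12.99 hp.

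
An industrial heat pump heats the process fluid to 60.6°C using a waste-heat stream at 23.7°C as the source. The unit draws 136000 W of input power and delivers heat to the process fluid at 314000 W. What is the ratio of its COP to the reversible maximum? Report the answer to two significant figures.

COP_actual = Q̇_H/Ẇ = 314000/136000 = 2.309.
In absolute terms T_C = 296.85 K and T_H = 333.75 K, so ΔT = 36.90 K.
COP_Carnot = T_H/ΔT = 333.75/36.90 = 9.045.
η_II = COP_actual/COP_Carnot = 2.309/9.045 = 0.2553.

0.26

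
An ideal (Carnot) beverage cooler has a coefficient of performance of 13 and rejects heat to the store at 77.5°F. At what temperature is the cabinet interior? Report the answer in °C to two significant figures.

4.0 °C

For a Carnot refrigerator COP_R = T_C/(T_H − T_C), so T_C = COP·T_H/(1 + COP).
With T_H = 298.43 K, T_C = 13 × 298.43/14.00 = 277.11 K.
Converting, 277.11 K = 3.96°C.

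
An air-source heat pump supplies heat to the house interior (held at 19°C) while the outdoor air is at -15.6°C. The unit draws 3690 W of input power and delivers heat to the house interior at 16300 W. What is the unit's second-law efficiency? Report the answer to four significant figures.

0.5232

COP_actual = Q̇_H/Ẇ = 16300/3690 = 4.417.
In absolute terms T_C = 257.55 K and T_H = 292.15 K, so ΔT = 34.60 K.
COP_Carnot = T_H/ΔT = 292.15/34.60 = 8.444.
η_II = COP_actual/COP_Carnot = 4.417/8.444 = 0.5232.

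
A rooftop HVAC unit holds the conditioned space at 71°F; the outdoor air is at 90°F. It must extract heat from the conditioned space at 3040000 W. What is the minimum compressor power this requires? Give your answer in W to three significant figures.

109000 W

In absolute terms T_C = 294.82 K and T_H = 305.37 K, so ΔT = 10.56 K.
COP_Carnot = T_C/ΔT = 294.82/10.56 = 27.93.
Ẇ_min = Q̇/COP_Carnot = 3040000/27.93 = 108800 W.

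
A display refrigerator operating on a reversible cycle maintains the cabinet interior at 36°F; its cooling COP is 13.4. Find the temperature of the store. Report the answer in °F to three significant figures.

73.0 °F

COP_R = T_C/(T_H − T_C) gives T_H − T_C = T_C/COP.
With T_C = 275.37 K, T_H = 275.37 × (1 + 1/13.4) = 295.92 K.
Converting, 295.92 K = 72.99°F.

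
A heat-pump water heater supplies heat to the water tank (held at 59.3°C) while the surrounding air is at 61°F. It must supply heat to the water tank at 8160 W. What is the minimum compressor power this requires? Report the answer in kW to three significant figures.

1.06 kW

In absolute terms T_C = 289.26 K and T_H = 332.45 K, so ΔT = 43.19 K.
COP_Carnot = T_H/ΔT = 332.45/43.19 = 7.698.
Ẇ_min = Q̇/COP_Carnot = 8160/7.698 = 1060 W = 1.060 kW.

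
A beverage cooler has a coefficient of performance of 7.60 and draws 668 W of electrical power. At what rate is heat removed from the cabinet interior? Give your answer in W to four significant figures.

5077 W

Q̇_C = COP × Ẇ = 7.60 × 668.0 = 5077 W.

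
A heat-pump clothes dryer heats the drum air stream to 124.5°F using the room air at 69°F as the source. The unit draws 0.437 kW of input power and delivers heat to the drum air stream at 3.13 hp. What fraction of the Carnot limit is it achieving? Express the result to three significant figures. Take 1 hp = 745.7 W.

Converting, Q̇_H = 3.130 hp = 2.334 kW, so COP_actual = Q̇_H/Ẇ = 2.334/0.4370 = 5.341.
In absolute terms T_C = 293.71 K and T_H = 324.54 K, so ΔT = 30.83 K.
COP_Carnot = T_H/ΔT = 324.54/30.83 = 10.53.
η_II = COP_actual/COP_Carnot = 5.341/10.53 = 0.5074.

0.507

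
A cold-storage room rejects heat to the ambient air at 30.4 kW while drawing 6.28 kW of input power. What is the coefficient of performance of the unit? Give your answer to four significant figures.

3.841

The first law gives Q̇_H = Q̇_C + Ẇ, so the three rates are Q̇_C = 24.12, Q̇_H = 30.40, Ẇ = 6.280 kW.
COP_R = Q̇_C/Ẇ = 24.12/6.280 = 3.841.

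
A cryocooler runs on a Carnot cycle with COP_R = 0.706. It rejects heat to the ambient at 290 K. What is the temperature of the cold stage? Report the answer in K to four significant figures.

120.0 K

For a Carnot refrigerator COP_R = T_C/(T_H − T_C), so T_C = COP·T_H/(1 + COP).
With T_H = 290.00 K, T_C = 0.706 × 290.00/1.706 = 120.01 K.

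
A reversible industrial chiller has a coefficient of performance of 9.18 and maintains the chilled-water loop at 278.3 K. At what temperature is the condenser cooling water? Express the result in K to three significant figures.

COP_R = T_C/(T_H − T_C) gives T_H − T_C = T_C/COP.
With T_C = 278.30 K, T_H = 278.30 × (1 + 1/9.18) = 308.62 K.

309 K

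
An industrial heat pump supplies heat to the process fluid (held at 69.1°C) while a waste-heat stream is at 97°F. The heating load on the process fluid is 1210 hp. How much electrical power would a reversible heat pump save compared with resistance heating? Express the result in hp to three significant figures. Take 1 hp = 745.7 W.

1090 hp

In absolute terms T_C = 309.26 K and T_H = 342.25 K, so ΔT = 32.99 K.
COP_Carnot = T_H/ΔT = 342.25/32.99 = 10.37.
Resistance heating needs Ẇ_res = Q̇_H = 1210 hp; the reversible heat pump needs only Ẇ_hp = Q̇_H/COP = 116.6 hp.
Saving = 1210 − 116.6 = 1093 hp.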